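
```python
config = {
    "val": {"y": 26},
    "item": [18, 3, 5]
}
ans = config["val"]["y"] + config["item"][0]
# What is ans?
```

Answer: 44

Derivation:
Trace (tracking ans):
config = {'val': {'y': 26}, 'item': [18, 3, 5]}  # -> config = {'val': {'y': 26}, 'item': [18, 3, 5]}
ans = config['val']['y'] + config['item'][0]  # -> ans = 44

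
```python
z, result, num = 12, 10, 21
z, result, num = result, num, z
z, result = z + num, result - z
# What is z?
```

Trace (tracking z):
z, result, num = (12, 10, 21)  # -> z = 12, result = 10, num = 21
z, result, num = (result, num, z)  # -> z = 10, result = 21, num = 12
z, result = (z + num, result - z)  # -> z = 22, result = 11

Answer: 22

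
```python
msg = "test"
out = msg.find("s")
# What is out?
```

Trace (tracking out):
msg = 'test'  # -> msg = 'test'
out = msg.find('s')  # -> out = 2

Answer: 2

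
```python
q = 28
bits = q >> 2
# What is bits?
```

Answer: 7

Derivation:
Trace (tracking bits):
q = 28  # -> q = 28
bits = q >> 2  # -> bits = 7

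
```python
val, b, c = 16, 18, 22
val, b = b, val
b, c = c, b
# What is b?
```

Answer: 22

Derivation:
Trace (tracking b):
val, b, c = (16, 18, 22)  # -> val = 16, b = 18, c = 22
val, b = (b, val)  # -> val = 18, b = 16
b, c = (c, b)  # -> b = 22, c = 16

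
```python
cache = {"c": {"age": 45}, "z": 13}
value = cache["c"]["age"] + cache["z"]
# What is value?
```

Trace (tracking value):
cache = {'c': {'age': 45}, 'z': 13}  # -> cache = {'c': {'age': 45}, 'z': 13}
value = cache['c']['age'] + cache['z']  # -> value = 58

Answer: 58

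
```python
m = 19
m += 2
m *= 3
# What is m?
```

Trace (tracking m):
m = 19  # -> m = 19
m += 2  # -> m = 21
m *= 3  # -> m = 63

Answer: 63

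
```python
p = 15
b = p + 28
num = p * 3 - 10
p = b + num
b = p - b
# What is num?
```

Trace (tracking num):
p = 15  # -> p = 15
b = p + 28  # -> b = 43
num = p * 3 - 10  # -> num = 35
p = b + num  # -> p = 78
b = p - b  # -> b = 35

Answer: 35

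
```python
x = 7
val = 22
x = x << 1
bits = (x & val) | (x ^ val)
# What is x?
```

Trace (tracking x):
x = 7  # -> x = 7
val = 22  # -> val = 22
x = x << 1  # -> x = 14
bits = x & val | x ^ val  # -> bits = 30

Answer: 14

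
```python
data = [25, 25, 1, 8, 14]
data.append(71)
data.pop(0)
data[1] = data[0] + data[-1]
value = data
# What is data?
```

Trace (tracking data):
data = [25, 25, 1, 8, 14]  # -> data = [25, 25, 1, 8, 14]
data.append(71)  # -> data = [25, 25, 1, 8, 14, 71]
data.pop(0)  # -> data = [25, 1, 8, 14, 71]
data[1] = data[0] + data[-1]  # -> data = [25, 96, 8, 14, 71]
value = data  # -> value = [25, 96, 8, 14, 71]

Answer: [25, 96, 8, 14, 71]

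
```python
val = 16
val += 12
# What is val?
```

Answer: 28

Derivation:
Trace (tracking val):
val = 16  # -> val = 16
val += 12  # -> val = 28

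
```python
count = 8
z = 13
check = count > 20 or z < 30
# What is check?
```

Answer: True

Derivation:
Trace (tracking check):
count = 8  # -> count = 8
z = 13  # -> z = 13
check = count > 20 or z < 30  # -> check = True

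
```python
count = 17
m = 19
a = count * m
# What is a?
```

Answer: 323

Derivation:
Trace (tracking a):
count = 17  # -> count = 17
m = 19  # -> m = 19
a = count * m  # -> a = 323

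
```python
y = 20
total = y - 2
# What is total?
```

Trace (tracking total):
y = 20  # -> y = 20
total = y - 2  # -> total = 18

Answer: 18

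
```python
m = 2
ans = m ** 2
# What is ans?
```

Trace (tracking ans):
m = 2  # -> m = 2
ans = m ** 2  # -> ans = 4

Answer: 4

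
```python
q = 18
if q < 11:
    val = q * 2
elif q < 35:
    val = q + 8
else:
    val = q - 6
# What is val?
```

Trace (tracking val):
q = 18  # -> q = 18
if q < 11:  # condition is False
elif q < 35:  # condition is True
    val = q + 8  # -> val = 26

Answer: 26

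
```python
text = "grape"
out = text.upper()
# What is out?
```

Trace (tracking out):
text = 'grape'  # -> text = 'grape'
out = text.upper()  # -> out = 'GRAPE'

Answer: 'GRAPE'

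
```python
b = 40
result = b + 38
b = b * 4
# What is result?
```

Trace (tracking result):
b = 40  # -> b = 40
result = b + 38  # -> result = 78
b = b * 4  # -> b = 160

Answer: 78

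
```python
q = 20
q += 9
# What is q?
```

Trace (tracking q):
q = 20  # -> q = 20
q += 9  # -> q = 29

Answer: 29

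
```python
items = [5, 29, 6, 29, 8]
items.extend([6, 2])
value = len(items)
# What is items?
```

Trace (tracking items):
items = [5, 29, 6, 29, 8]  # -> items = [5, 29, 6, 29, 8]
items.extend([6, 2])  # -> items = [5, 29, 6, 29, 8, 6, 2]
value = len(items)  # -> value = 7

Answer: [5, 29, 6, 29, 8, 6, 2]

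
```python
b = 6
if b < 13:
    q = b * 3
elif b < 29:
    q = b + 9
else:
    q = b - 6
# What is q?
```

Answer: 18

Derivation:
Trace (tracking q):
b = 6  # -> b = 6
if b < 13:  # condition is True
    q = b * 3  # -> q = 18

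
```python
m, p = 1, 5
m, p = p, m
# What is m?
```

Trace (tracking m):
m, p = (1, 5)  # -> m = 1, p = 5
m, p = (p, m)  # -> m = 5, p = 1

Answer: 5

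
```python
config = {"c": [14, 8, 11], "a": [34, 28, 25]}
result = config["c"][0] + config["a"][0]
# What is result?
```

Trace (tracking result):
config = {'c': [14, 8, 11], 'a': [34, 28, 25]}  # -> config = {'c': [14, 8, 11], 'a': [34, 28, 25]}
result = config['c'][0] + config['a'][0]  # -> result = 48

Answer: 48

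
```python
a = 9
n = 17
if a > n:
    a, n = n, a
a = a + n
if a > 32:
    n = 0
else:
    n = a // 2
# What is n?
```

Trace (tracking n):
a = 9  # -> a = 9
n = 17  # -> n = 17
if a > n:  # condition is False
a = a + n  # -> a = 26
if a > 32:  # condition is False
else:
    n = a // 2  # -> n = 13

Answer: 13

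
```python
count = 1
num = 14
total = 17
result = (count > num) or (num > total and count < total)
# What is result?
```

Answer: False

Derivation:
Trace (tracking result):
count = 1  # -> count = 1
num = 14  # -> num = 14
total = 17  # -> total = 17
result = count > num or (num > total and count < total)  # -> result = False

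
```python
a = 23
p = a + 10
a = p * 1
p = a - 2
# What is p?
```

Answer: 31

Derivation:
Trace (tracking p):
a = 23  # -> a = 23
p = a + 10  # -> p = 33
a = p * 1  # -> a = 33
p = a - 2  # -> p = 31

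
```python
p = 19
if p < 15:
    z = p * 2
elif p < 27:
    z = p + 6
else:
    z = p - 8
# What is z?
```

Answer: 25

Derivation:
Trace (tracking z):
p = 19  # -> p = 19
if p < 15:  # condition is False
elif p < 27:  # condition is True
    z = p + 6  # -> z = 25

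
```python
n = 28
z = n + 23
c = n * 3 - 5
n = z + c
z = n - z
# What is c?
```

Answer: 79

Derivation:
Trace (tracking c):
n = 28  # -> n = 28
z = n + 23  # -> z = 51
c = n * 3 - 5  # -> c = 79
n = z + c  # -> n = 130
z = n - z  # -> z = 79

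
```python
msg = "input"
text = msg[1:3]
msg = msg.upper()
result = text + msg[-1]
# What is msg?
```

Answer: 'INPUT'

Derivation:
Trace (tracking msg):
msg = 'input'  # -> msg = 'input'
text = msg[1:3]  # -> text = 'np'
msg = msg.upper()  # -> msg = 'INPUT'
result = text + msg[-1]  # -> result = 'npT'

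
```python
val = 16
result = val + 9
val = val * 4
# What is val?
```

Trace (tracking val):
val = 16  # -> val = 16
result = val + 9  # -> result = 25
val = val * 4  # -> val = 64

Answer: 64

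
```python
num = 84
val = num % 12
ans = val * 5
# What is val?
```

Answer: 0

Derivation:
Trace (tracking val):
num = 84  # -> num = 84
val = num % 12  # -> val = 0
ans = val * 5  # -> ans = 0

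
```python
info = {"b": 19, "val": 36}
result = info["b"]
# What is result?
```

Trace (tracking result):
info = {'b': 19, 'val': 36}  # -> info = {'b': 19, 'val': 36}
result = info['b']  # -> result = 19

Answer: 19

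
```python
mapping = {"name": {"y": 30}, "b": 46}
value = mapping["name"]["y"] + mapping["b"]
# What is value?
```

Trace (tracking value):
mapping = {'name': {'y': 30}, 'b': 46}  # -> mapping = {'name': {'y': 30}, 'b': 46}
value = mapping['name']['y'] + mapping['b']  # -> value = 76

Answer: 76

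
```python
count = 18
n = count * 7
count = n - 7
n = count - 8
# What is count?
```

Answer: 119

Derivation:
Trace (tracking count):
count = 18  # -> count = 18
n = count * 7  # -> n = 126
count = n - 7  # -> count = 119
n = count - 8  # -> n = 111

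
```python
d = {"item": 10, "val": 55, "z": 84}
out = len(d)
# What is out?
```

Trace (tracking out):
d = {'item': 10, 'val': 55, 'z': 84}  # -> d = {'item': 10, 'val': 55, 'z': 84}
out = len(d)  # -> out = 3

Answer: 3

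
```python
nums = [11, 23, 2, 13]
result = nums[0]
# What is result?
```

Answer: 11

Derivation:
Trace (tracking result):
nums = [11, 23, 2, 13]  # -> nums = [11, 23, 2, 13]
result = nums[0]  # -> result = 11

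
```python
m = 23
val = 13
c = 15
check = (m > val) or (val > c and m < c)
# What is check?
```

Answer: True

Derivation:
Trace (tracking check):
m = 23  # -> m = 23
val = 13  # -> val = 13
c = 15  # -> c = 15
check = m > val or (val > c and m < c)  # -> check = True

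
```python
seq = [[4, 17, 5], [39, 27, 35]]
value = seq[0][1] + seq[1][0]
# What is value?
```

Answer: 56

Derivation:
Trace (tracking value):
seq = [[4, 17, 5], [39, 27, 35]]  # -> seq = [[4, 17, 5], [39, 27, 35]]
value = seq[0][1] + seq[1][0]  # -> value = 56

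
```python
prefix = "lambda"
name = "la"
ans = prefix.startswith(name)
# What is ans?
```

Answer: True

Derivation:
Trace (tracking ans):
prefix = 'lambda'  # -> prefix = 'lambda'
name = 'la'  # -> name = 'la'
ans = prefix.startswith(name)  # -> ans = True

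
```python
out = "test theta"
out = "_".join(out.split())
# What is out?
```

Answer: 'test_theta'

Derivation:
Trace (tracking out):
out = 'test theta'  # -> out = 'test theta'
out = '_'.join(out.split())  # -> out = 'test_theta'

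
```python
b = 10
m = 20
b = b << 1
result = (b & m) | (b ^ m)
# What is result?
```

Answer: 20

Derivation:
Trace (tracking result):
b = 10  # -> b = 10
m = 20  # -> m = 20
b = b << 1  # -> b = 20
result = b & m | b ^ m  # -> result = 20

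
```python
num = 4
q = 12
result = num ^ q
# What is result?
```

Trace (tracking result):
num = 4  # -> num = 4
q = 12  # -> q = 12
result = num ^ q  # -> result = 8

Answer: 8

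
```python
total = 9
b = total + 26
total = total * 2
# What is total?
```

Answer: 18

Derivation:
Trace (tracking total):
total = 9  # -> total = 9
b = total + 26  # -> b = 35
total = total * 2  # -> total = 18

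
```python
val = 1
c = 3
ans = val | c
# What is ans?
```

Answer: 3

Derivation:
Trace (tracking ans):
val = 1  # -> val = 1
c = 3  # -> c = 3
ans = val | c  # -> ans = 3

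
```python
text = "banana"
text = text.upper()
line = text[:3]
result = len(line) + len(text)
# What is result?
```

Answer: 9

Derivation:
Trace (tracking result):
text = 'banana'  # -> text = 'banana'
text = text.upper()  # -> text = 'BANANA'
line = text[:3]  # -> line = 'BAN'
result = len(line) + len(text)  # -> result = 9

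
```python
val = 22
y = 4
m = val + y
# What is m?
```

Answer: 26

Derivation:
Trace (tracking m):
val = 22  # -> val = 22
y = 4  # -> y = 4
m = val + y  # -> m = 26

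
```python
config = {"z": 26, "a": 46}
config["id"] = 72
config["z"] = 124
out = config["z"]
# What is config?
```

Answer: {'z': 124, 'a': 46, 'id': 72}

Derivation:
Trace (tracking config):
config = {'z': 26, 'a': 46}  # -> config = {'z': 26, 'a': 46}
config['id'] = 72  # -> config = {'z': 26, 'a': 46, 'id': 72}
config['z'] = 124  # -> config = {'z': 124, 'a': 46, 'id': 72}
out = config['z']  # -> out = 124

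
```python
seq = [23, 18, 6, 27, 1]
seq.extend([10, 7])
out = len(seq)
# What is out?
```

Trace (tracking out):
seq = [23, 18, 6, 27, 1]  # -> seq = [23, 18, 6, 27, 1]
seq.extend([10, 7])  # -> seq = [23, 18, 6, 27, 1, 10, 7]
out = len(seq)  # -> out = 7

Answer: 7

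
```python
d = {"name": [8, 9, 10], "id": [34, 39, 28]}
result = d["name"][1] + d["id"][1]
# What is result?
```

Trace (tracking result):
d = {'name': [8, 9, 10], 'id': [34, 39, 28]}  # -> d = {'name': [8, 9, 10], 'id': [34, 39, 28]}
result = d['name'][1] + d['id'][1]  # -> result = 48

Answer: 48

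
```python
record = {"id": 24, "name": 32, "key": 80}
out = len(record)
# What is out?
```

Trace (tracking out):
record = {'id': 24, 'name': 32, 'key': 80}  # -> record = {'id': 24, 'name': 32, 'key': 80}
out = len(record)  # -> out = 3

Answer: 3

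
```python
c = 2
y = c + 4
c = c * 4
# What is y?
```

Trace (tracking y):
c = 2  # -> c = 2
y = c + 4  # -> y = 6
c = c * 4  # -> c = 8

Answer: 6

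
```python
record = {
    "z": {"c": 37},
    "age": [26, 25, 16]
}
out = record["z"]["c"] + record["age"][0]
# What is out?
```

Trace (tracking out):
record = {'z': {'c': 37}, 'age': [26, 25, 16]}  # -> record = {'z': {'c': 37}, 'age': [26, 25, 16]}
out = record['z']['c'] + record['age'][0]  # -> out = 63

Answer: 63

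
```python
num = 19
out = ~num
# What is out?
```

Trace (tracking out):
num = 19  # -> num = 19
out = ~num  # -> out = -20

Answer: -20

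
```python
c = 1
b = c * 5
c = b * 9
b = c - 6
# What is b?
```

Answer: 39

Derivation:
Trace (tracking b):
c = 1  # -> c = 1
b = c * 5  # -> b = 5
c = b * 9  # -> c = 45
b = c - 6  # -> b = 39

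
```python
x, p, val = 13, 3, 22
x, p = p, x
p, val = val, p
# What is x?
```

Trace (tracking x):
x, p, val = (13, 3, 22)  # -> x = 13, p = 3, val = 22
x, p = (p, x)  # -> x = 3, p = 13
p, val = (val, p)  # -> p = 22, val = 13

Answer: 3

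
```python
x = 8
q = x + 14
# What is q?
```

Answer: 22

Derivation:
Trace (tracking q):
x = 8  # -> x = 8
q = x + 14  # -> q = 22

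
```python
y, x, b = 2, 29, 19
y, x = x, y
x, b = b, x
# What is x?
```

Answer: 19

Derivation:
Trace (tracking x):
y, x, b = (2, 29, 19)  # -> y = 2, x = 29, b = 19
y, x = (x, y)  # -> y = 29, x = 2
x, b = (b, x)  # -> x = 19, b = 2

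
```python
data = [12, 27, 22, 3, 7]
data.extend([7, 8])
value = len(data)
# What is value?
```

Trace (tracking value):
data = [12, 27, 22, 3, 7]  # -> data = [12, 27, 22, 3, 7]
data.extend([7, 8])  # -> data = [12, 27, 22, 3, 7, 7, 8]
value = len(data)  # -> value = 7

Answer: 7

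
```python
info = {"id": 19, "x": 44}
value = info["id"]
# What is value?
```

Answer: 19

Derivation:
Trace (tracking value):
info = {'id': 19, 'x': 44}  # -> info = {'id': 19, 'x': 44}
value = info['id']  # -> value = 19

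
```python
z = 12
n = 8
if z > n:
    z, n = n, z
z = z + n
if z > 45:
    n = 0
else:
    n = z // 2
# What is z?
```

Trace (tracking z):
z = 12  # -> z = 12
n = 8  # -> n = 8
if z > n:  # condition is True
    z, n = (n, z)  # -> z = 8, n = 12
z = z + n  # -> z = 20
if z > 45:  # condition is False
else:
    n = z // 2  # -> n = 10

Answer: 20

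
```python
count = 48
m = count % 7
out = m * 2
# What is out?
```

Answer: 12

Derivation:
Trace (tracking out):
count = 48  # -> count = 48
m = count % 7  # -> m = 6
out = m * 2  # -> out = 12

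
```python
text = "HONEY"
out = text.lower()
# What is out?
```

Trace (tracking out):
text = 'HONEY'  # -> text = 'HONEY'
out = text.lower()  # -> out = 'honey'

Answer: 'honey'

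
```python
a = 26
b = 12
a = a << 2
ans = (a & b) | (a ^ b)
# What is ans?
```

Trace (tracking ans):
a = 26  # -> a = 26
b = 12  # -> b = 12
a = a << 2  # -> a = 104
ans = a & b | a ^ b  # -> ans = 108

Answer: 108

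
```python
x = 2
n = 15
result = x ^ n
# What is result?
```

Trace (tracking result):
x = 2  # -> x = 2
n = 15  # -> n = 15
result = x ^ n  # -> result = 13

Answer: 13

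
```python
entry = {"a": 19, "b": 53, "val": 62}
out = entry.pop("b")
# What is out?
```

Answer: 53

Derivation:
Trace (tracking out):
entry = {'a': 19, 'b': 53, 'val': 62}  # -> entry = {'a': 19, 'b': 53, 'val': 62}
out = entry.pop('b')  # -> out = 53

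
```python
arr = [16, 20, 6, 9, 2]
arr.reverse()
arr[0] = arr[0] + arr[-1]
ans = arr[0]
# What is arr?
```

Answer: [18, 9, 6, 20, 16]

Derivation:
Trace (tracking arr):
arr = [16, 20, 6, 9, 2]  # -> arr = [16, 20, 6, 9, 2]
arr.reverse()  # -> arr = [2, 9, 6, 20, 16]
arr[0] = arr[0] + arr[-1]  # -> arr = [18, 9, 6, 20, 16]
ans = arr[0]  # -> ans = 18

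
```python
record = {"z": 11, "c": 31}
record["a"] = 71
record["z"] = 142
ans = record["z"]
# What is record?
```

Trace (tracking record):
record = {'z': 11, 'c': 31}  # -> record = {'z': 11, 'c': 31}
record['a'] = 71  # -> record = {'z': 11, 'c': 31, 'a': 71}
record['z'] = 142  # -> record = {'z': 142, 'c': 31, 'a': 71}
ans = record['z']  # -> ans = 142

Answer: {'z': 142, 'c': 31, 'a': 71}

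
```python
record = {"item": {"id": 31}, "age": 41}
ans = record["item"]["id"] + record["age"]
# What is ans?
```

Answer: 72

Derivation:
Trace (tracking ans):
record = {'item': {'id': 31}, 'age': 41}  # -> record = {'item': {'id': 31}, 'age': 41}
ans = record['item']['id'] + record['age']  # -> ans = 72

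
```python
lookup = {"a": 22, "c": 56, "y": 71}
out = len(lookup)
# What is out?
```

Trace (tracking out):
lookup = {'a': 22, 'c': 56, 'y': 71}  # -> lookup = {'a': 22, 'c': 56, 'y': 71}
out = len(lookup)  # -> out = 3

Answer: 3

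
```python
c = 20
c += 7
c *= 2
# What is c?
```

Trace (tracking c):
c = 20  # -> c = 20
c += 7  # -> c = 27
c *= 2  # -> c = 54

Answer: 54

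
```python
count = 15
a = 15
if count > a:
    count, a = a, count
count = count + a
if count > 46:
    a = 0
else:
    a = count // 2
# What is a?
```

Answer: 15

Derivation:
Trace (tracking a):
count = 15  # -> count = 15
a = 15  # -> a = 15
if count > a:  # condition is False
count = count + a  # -> count = 30
if count > 46:  # condition is False
else:
    a = count // 2  # -> a = 15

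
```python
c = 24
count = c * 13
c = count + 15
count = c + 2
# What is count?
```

Trace (tracking count):
c = 24  # -> c = 24
count = c * 13  # -> count = 312
c = count + 15  # -> c = 327
count = c + 2  # -> count = 329

Answer: 329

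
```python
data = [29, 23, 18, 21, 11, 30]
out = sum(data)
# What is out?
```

Answer: 132

Derivation:
Trace (tracking out):
data = [29, 23, 18, 21, 11, 30]  # -> data = [29, 23, 18, 21, 11, 30]
out = sum(data)  # -> out = 132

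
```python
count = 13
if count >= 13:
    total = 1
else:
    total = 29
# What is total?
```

Answer: 1

Derivation:
Trace (tracking total):
count = 13  # -> count = 13
if count >= 13:  # condition is True
    total = 1  # -> total = 1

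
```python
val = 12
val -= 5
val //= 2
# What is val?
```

Answer: 3

Derivation:
Trace (tracking val):
val = 12  # -> val = 12
val -= 5  # -> val = 7
val //= 2  # -> val = 3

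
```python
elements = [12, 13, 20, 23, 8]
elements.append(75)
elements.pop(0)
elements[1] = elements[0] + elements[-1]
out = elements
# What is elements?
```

Trace (tracking elements):
elements = [12, 13, 20, 23, 8]  # -> elements = [12, 13, 20, 23, 8]
elements.append(75)  # -> elements = [12, 13, 20, 23, 8, 75]
elements.pop(0)  # -> elements = [13, 20, 23, 8, 75]
elements[1] = elements[0] + elements[-1]  # -> elements = [13, 88, 23, 8, 75]
out = elements  # -> out = [13, 88, 23, 8, 75]

Answer: [13, 88, 23, 8, 75]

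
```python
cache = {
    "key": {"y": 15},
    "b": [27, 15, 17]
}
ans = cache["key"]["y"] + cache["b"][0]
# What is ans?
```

Trace (tracking ans):
cache = {'key': {'y': 15}, 'b': [27, 15, 17]}  # -> cache = {'key': {'y': 15}, 'b': [27, 15, 17]}
ans = cache['key']['y'] + cache['b'][0]  # -> ans = 42

Answer: 42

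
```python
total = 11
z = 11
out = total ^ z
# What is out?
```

Answer: 0

Derivation:
Trace (tracking out):
total = 11  # -> total = 11
z = 11  # -> z = 11
out = total ^ z  # -> out = 0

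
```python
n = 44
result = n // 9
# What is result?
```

Trace (tracking result):
n = 44  # -> n = 44
result = n // 9  # -> result = 4

Answer: 4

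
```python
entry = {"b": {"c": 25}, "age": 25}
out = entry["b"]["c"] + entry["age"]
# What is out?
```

Answer: 50

Derivation:
Trace (tracking out):
entry = {'b': {'c': 25}, 'age': 25}  # -> entry = {'b': {'c': 25}, 'age': 25}
out = entry['b']['c'] + entry['age']  # -> out = 50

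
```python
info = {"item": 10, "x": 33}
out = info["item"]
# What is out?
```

Answer: 10

Derivation:
Trace (tracking out):
info = {'item': 10, 'x': 33}  # -> info = {'item': 10, 'x': 33}
out = info['item']  # -> out = 10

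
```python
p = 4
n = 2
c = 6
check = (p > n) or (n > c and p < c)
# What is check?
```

Trace (tracking check):
p = 4  # -> p = 4
n = 2  # -> n = 2
c = 6  # -> c = 6
check = p > n or (n > c and p < c)  # -> check = True

Answer: True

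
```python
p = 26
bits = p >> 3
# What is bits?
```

Answer: 3

Derivation:
Trace (tracking bits):
p = 26  # -> p = 26
bits = p >> 3  # -> bits = 3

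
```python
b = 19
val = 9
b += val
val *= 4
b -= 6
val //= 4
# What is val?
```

Answer: 9

Derivation:
Trace (tracking val):
b = 19  # -> b = 19
val = 9  # -> val = 9
b += val  # -> b = 28
val *= 4  # -> val = 36
b -= 6  # -> b = 22
val //= 4  # -> val = 9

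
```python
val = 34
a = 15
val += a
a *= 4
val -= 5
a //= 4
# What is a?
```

Trace (tracking a):
val = 34  # -> val = 34
a = 15  # -> a = 15
val += a  # -> val = 49
a *= 4  # -> a = 60
val -= 5  # -> val = 44
a //= 4  # -> a = 15

Answer: 15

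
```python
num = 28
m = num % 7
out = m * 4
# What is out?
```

Trace (tracking out):
num = 28  # -> num = 28
m = num % 7  # -> m = 0
out = m * 4  # -> out = 0

Answer: 0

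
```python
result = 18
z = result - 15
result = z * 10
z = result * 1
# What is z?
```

Trace (tracking z):
result = 18  # -> result = 18
z = result - 15  # -> z = 3
result = z * 10  # -> result = 30
z = result * 1  # -> z = 30

Answer: 30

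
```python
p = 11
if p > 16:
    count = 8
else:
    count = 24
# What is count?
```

Answer: 24

Derivation:
Trace (tracking count):
p = 11  # -> p = 11
if p > 16:  # condition is False
else:
    count = 24  # -> count = 24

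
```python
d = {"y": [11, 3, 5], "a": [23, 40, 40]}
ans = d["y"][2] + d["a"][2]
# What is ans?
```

Trace (tracking ans):
d = {'y': [11, 3, 5], 'a': [23, 40, 40]}  # -> d = {'y': [11, 3, 5], 'a': [23, 40, 40]}
ans = d['y'][2] + d['a'][2]  # -> ans = 45

Answer: 45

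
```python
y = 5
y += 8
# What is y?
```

Answer: 13

Derivation:
Trace (tracking y):
y = 5  # -> y = 5
y += 8  # -> y = 13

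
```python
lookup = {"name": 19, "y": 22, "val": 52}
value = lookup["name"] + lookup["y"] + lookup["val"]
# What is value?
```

Trace (tracking value):
lookup = {'name': 19, 'y': 22, 'val': 52}  # -> lookup = {'name': 19, 'y': 22, 'val': 52}
value = lookup['name'] + lookup['y'] + lookup['val']  # -> value = 93

Answer: 93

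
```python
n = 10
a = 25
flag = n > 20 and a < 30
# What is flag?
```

Answer: False

Derivation:
Trace (tracking flag):
n = 10  # -> n = 10
a = 25  # -> a = 25
flag = n > 20 and a < 30  # -> flag = False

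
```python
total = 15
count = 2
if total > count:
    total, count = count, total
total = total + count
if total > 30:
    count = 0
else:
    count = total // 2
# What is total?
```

Answer: 17

Derivation:
Trace (tracking total):
total = 15  # -> total = 15
count = 2  # -> count = 2
if total > count:  # condition is True
    total, count = (count, total)  # -> total = 2, count = 15
total = total + count  # -> total = 17
if total > 30:  # condition is False
else:
    count = total // 2  # -> count = 8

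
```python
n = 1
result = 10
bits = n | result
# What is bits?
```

Answer: 11

Derivation:
Trace (tracking bits):
n = 1  # -> n = 1
result = 10  # -> result = 10
bits = n | result  # -> bits = 11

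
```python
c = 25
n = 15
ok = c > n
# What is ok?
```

Answer: True

Derivation:
Trace (tracking ok):
c = 25  # -> c = 25
n = 15  # -> n = 15
ok = c > n  # -> ok = True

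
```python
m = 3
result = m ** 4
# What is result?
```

Answer: 81

Derivation:
Trace (tracking result):
m = 3  # -> m = 3
result = m ** 4  # -> result = 81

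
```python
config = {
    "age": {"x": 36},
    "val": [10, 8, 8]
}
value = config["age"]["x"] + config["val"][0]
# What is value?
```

Trace (tracking value):
config = {'age': {'x': 36}, 'val': [10, 8, 8]}  # -> config = {'age': {'x': 36}, 'val': [10, 8, 8]}
value = config['age']['x'] + config['val'][0]  # -> value = 46

Answer: 46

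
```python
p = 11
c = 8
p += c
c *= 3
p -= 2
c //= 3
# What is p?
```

Trace (tracking p):
p = 11  # -> p = 11
c = 8  # -> c = 8
p += c  # -> p = 19
c *= 3  # -> c = 24
p -= 2  # -> p = 17
c //= 3  # -> c = 8

Answer: 17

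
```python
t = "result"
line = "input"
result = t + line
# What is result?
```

Trace (tracking result):
t = 'result'  # -> t = 'result'
line = 'input'  # -> line = 'input'
result = t + line  # -> result = 'resultinput'

Answer: 'resultinput'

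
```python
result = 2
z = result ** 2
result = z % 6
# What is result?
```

Answer: 4

Derivation:
Trace (tracking result):
result = 2  # -> result = 2
z = result ** 2  # -> z = 4
result = z % 6  # -> result = 4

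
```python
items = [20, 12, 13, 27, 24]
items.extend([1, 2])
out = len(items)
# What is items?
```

Trace (tracking items):
items = [20, 12, 13, 27, 24]  # -> items = [20, 12, 13, 27, 24]
items.extend([1, 2])  # -> items = [20, 12, 13, 27, 24, 1, 2]
out = len(items)  # -> out = 7

Answer: [20, 12, 13, 27, 24, 1, 2]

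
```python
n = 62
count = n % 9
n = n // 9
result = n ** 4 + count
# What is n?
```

Trace (tracking n):
n = 62  # -> n = 62
count = n % 9  # -> count = 8
n = n // 9  # -> n = 6
result = n ** 4 + count  # -> result = 1304

Answer: 6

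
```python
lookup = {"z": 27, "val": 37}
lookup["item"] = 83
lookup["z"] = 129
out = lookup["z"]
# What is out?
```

Answer: 129

Derivation:
Trace (tracking out):
lookup = {'z': 27, 'val': 37}  # -> lookup = {'z': 27, 'val': 37}
lookup['item'] = 83  # -> lookup = {'z': 27, 'val': 37, 'item': 83}
lookup['z'] = 129  # -> lookup = {'z': 129, 'val': 37, 'item': 83}
out = lookup['z']  # -> out = 129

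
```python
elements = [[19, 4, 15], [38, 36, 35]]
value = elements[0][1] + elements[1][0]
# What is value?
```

Answer: 42

Derivation:
Trace (tracking value):
elements = [[19, 4, 15], [38, 36, 35]]  # -> elements = [[19, 4, 15], [38, 36, 35]]
value = elements[0][1] + elements[1][0]  # -> value = 42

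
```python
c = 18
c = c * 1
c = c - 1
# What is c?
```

Trace (tracking c):
c = 18  # -> c = 18
c = c * 1  # -> c = 18
c = c - 1  # -> c = 17

Answer: 17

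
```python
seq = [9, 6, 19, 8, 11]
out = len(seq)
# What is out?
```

Trace (tracking out):
seq = [9, 6, 19, 8, 11]  # -> seq = [9, 6, 19, 8, 11]
out = len(seq)  # -> out = 5

Answer: 5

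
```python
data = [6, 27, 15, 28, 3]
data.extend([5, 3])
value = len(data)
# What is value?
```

Answer: 7

Derivation:
Trace (tracking value):
data = [6, 27, 15, 28, 3]  # -> data = [6, 27, 15, 28, 3]
data.extend([5, 3])  # -> data = [6, 27, 15, 28, 3, 5, 3]
value = len(data)  # -> value = 7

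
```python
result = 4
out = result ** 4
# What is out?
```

Trace (tracking out):
result = 4  # -> result = 4
out = result ** 4  # -> out = 256

Answer: 256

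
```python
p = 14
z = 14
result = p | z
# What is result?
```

Answer: 14

Derivation:
Trace (tracking result):
p = 14  # -> p = 14
z = 14  # -> z = 14
result = p | z  # -> result = 14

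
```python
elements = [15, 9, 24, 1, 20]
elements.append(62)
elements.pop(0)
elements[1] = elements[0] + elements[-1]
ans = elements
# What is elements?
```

Answer: [9, 71, 1, 20, 62]

Derivation:
Trace (tracking elements):
elements = [15, 9, 24, 1, 20]  # -> elements = [15, 9, 24, 1, 20]
elements.append(62)  # -> elements = [15, 9, 24, 1, 20, 62]
elements.pop(0)  # -> elements = [9, 24, 1, 20, 62]
elements[1] = elements[0] + elements[-1]  # -> elements = [9, 71, 1, 20, 62]
ans = elements  # -> ans = [9, 71, 1, 20, 62]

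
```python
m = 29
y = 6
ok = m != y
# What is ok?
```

Answer: True

Derivation:
Trace (tracking ok):
m = 29  # -> m = 29
y = 6  # -> y = 6
ok = m != y  # -> ok = True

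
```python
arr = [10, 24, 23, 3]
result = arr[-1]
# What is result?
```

Trace (tracking result):
arr = [10, 24, 23, 3]  # -> arr = [10, 24, 23, 3]
result = arr[-1]  # -> result = 3

Answer: 3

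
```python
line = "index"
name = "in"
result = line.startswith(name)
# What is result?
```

Answer: True

Derivation:
Trace (tracking result):
line = 'index'  # -> line = 'index'
name = 'in'  # -> name = 'in'
result = line.startswith(name)  # -> result = True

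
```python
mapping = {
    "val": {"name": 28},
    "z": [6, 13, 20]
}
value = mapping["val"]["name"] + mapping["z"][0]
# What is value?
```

Answer: 34

Derivation:
Trace (tracking value):
mapping = {'val': {'name': 28}, 'z': [6, 13, 20]}  # -> mapping = {'val': {'name': 28}, 'z': [6, 13, 20]}
value = mapping['val']['name'] + mapping['z'][0]  # -> value = 34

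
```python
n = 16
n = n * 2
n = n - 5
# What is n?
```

Trace (tracking n):
n = 16  # -> n = 16
n = n * 2  # -> n = 32
n = n - 5  # -> n = 27

Answer: 27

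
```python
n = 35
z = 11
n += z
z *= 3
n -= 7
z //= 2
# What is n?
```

Trace (tracking n):
n = 35  # -> n = 35
z = 11  # -> z = 11
n += z  # -> n = 46
z *= 3  # -> z = 33
n -= 7  # -> n = 39
z //= 2  # -> z = 16

Answer: 39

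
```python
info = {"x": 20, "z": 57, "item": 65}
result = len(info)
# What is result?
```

Trace (tracking result):
info = {'x': 20, 'z': 57, 'item': 65}  # -> info = {'x': 20, 'z': 57, 'item': 65}
result = len(info)  # -> result = 3

Answer: 3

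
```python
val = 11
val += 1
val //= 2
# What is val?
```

Answer: 6

Derivation:
Trace (tracking val):
val = 11  # -> val = 11
val += 1  # -> val = 12
val //= 2  # -> val = 6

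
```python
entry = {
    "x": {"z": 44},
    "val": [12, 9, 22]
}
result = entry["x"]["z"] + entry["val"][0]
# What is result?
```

Answer: 56

Derivation:
Trace (tracking result):
entry = {'x': {'z': 44}, 'val': [12, 9, 22]}  # -> entry = {'x': {'z': 44}, 'val': [12, 9, 22]}
result = entry['x']['z'] + entry['val'][0]  # -> result = 56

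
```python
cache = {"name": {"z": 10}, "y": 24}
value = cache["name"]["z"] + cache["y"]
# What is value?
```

Trace (tracking value):
cache = {'name': {'z': 10}, 'y': 24}  # -> cache = {'name': {'z': 10}, 'y': 24}
value = cache['name']['z'] + cache['y']  # -> value = 34

Answer: 34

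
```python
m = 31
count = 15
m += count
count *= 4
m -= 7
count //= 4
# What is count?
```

Trace (tracking count):
m = 31  # -> m = 31
count = 15  # -> count = 15
m += count  # -> m = 46
count *= 4  # -> count = 60
m -= 7  # -> m = 39
count //= 4  # -> count = 15

Answer: 15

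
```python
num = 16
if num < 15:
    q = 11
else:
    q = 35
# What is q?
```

Trace (tracking q):
num = 16  # -> num = 16
if num < 15:  # condition is False
else:
    q = 35  # -> q = 35

Answer: 35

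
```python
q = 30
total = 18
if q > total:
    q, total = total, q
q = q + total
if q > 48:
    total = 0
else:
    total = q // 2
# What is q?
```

Trace (tracking q):
q = 30  # -> q = 30
total = 18  # -> total = 18
if q > total:  # condition is True
    q, total = (total, q)  # -> q = 18, total = 30
q = q + total  # -> q = 48
if q > 48:  # condition is False
else:
    total = q // 2  # -> total = 24

Answer: 48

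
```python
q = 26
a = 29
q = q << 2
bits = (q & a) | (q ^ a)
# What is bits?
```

Answer: 125

Derivation:
Trace (tracking bits):
q = 26  # -> q = 26
a = 29  # -> a = 29
q = q << 2  # -> q = 104
bits = q & a | q ^ a  # -> bits = 125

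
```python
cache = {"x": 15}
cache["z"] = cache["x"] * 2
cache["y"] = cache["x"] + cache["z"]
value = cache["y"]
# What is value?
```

Answer: 45

Derivation:
Trace (tracking value):
cache = {'x': 15}  # -> cache = {'x': 15}
cache['z'] = cache['x'] * 2  # -> cache = {'x': 15, 'z': 30}
cache['y'] = cache['x'] + cache['z']  # -> cache = {'x': 15, 'z': 30, 'y': 45}
value = cache['y']  # -> value = 45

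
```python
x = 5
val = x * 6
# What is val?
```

Trace (tracking val):
x = 5  # -> x = 5
val = x * 6  # -> val = 30

Answer: 30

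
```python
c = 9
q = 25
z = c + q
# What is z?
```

Trace (tracking z):
c = 9  # -> c = 9
q = 25  # -> q = 25
z = c + q  # -> z = 34

Answer: 34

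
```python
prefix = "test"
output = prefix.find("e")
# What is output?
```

Answer: 1

Derivation:
Trace (tracking output):
prefix = 'test'  # -> prefix = 'test'
output = prefix.find('e')  # -> output = 1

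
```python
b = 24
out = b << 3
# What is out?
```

Trace (tracking out):
b = 24  # -> b = 24
out = b << 3  # -> out = 192

Answer: 192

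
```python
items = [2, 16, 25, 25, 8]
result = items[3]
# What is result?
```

Answer: 25

Derivation:
Trace (tracking result):
items = [2, 16, 25, 25, 8]  # -> items = [2, 16, 25, 25, 8]
result = items[3]  # -> result = 25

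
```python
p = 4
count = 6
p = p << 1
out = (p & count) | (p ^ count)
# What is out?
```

Answer: 14

Derivation:
Trace (tracking out):
p = 4  # -> p = 4
count = 6  # -> count = 6
p = p << 1  # -> p = 8
out = p & count | p ^ count  # -> out = 14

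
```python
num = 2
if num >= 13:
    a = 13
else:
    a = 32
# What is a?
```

Trace (tracking a):
num = 2  # -> num = 2
if num >= 13:  # condition is False
else:
    a = 32  # -> a = 32

Answer: 32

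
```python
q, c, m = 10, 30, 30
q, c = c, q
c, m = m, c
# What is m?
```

Trace (tracking m):
q, c, m = (10, 30, 30)  # -> q = 10, c = 30, m = 30
q, c = (c, q)  # -> q = 30, c = 10
c, m = (m, c)  # -> c = 30, m = 10

Answer: 10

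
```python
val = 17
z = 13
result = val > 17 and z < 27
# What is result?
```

Answer: False

Derivation:
Trace (tracking result):
val = 17  # -> val = 17
z = 13  # -> z = 13
result = val > 17 and z < 27  # -> result = False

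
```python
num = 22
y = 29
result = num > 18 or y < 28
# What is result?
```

Answer: True

Derivation:
Trace (tracking result):
num = 22  # -> num = 22
y = 29  # -> y = 29
result = num > 18 or y < 28  # -> result = True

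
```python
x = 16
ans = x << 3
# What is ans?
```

Trace (tracking ans):
x = 16  # -> x = 16
ans = x << 3  # -> ans = 128

Answer: 128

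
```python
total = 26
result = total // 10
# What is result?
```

Trace (tracking result):
total = 26  # -> total = 26
result = total // 10  # -> result = 2

Answer: 2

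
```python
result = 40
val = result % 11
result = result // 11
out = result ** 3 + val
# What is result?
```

Answer: 3

Derivation:
Trace (tracking result):
result = 40  # -> result = 40
val = result % 11  # -> val = 7
result = result // 11  # -> result = 3
out = result ** 3 + val  # -> out = 34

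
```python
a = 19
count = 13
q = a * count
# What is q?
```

Answer: 247

Derivation:
Trace (tracking q):
a = 19  # -> a = 19
count = 13  # -> count = 13
q = a * count  # -> q = 247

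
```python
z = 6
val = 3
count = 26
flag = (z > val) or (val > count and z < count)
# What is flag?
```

Answer: True

Derivation:
Trace (tracking flag):
z = 6  # -> z = 6
val = 3  # -> val = 3
count = 26  # -> count = 26
flag = z > val or (val > count and z < count)  # -> flag = True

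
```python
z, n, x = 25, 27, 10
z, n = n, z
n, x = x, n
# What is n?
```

Answer: 10

Derivation:
Trace (tracking n):
z, n, x = (25, 27, 10)  # -> z = 25, n = 27, x = 10
z, n = (n, z)  # -> z = 27, n = 25
n, x = (x, n)  # -> n = 10, x = 25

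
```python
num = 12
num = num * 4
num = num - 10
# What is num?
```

Answer: 38

Derivation:
Trace (tracking num):
num = 12  # -> num = 12
num = num * 4  # -> num = 48
num = num - 10  # -> num = 38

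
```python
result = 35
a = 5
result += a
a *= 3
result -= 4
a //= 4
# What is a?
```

Answer: 3

Derivation:
Trace (tracking a):
result = 35  # -> result = 35
a = 5  # -> a = 5
result += a  # -> result = 40
a *= 3  # -> a = 15
result -= 4  # -> result = 36
a //= 4  # -> a = 3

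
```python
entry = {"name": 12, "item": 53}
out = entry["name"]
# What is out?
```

Answer: 12

Derivation:
Trace (tracking out):
entry = {'name': 12, 'item': 53}  # -> entry = {'name': 12, 'item': 53}
out = entry['name']  # -> out = 12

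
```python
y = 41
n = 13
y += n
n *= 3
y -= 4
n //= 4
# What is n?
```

Trace (tracking n):
y = 41  # -> y = 41
n = 13  # -> n = 13
y += n  # -> y = 54
n *= 3  # -> n = 39
y -= 4  # -> y = 50
n //= 4  # -> n = 9

Answer: 9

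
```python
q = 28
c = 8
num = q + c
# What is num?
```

Answer: 36

Derivation:
Trace (tracking num):
q = 28  # -> q = 28
c = 8  # -> c = 8
num = q + c  # -> num = 36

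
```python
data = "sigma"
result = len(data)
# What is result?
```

Trace (tracking result):
data = 'sigma'  # -> data = 'sigma'
result = len(data)  # -> result = 5

Answer: 5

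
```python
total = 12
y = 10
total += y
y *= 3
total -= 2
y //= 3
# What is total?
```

Answer: 20

Derivation:
Trace (tracking total):
total = 12  # -> total = 12
y = 10  # -> y = 10
total += y  # -> total = 22
y *= 3  # -> y = 30
total -= 2  # -> total = 20
y //= 3  # -> y = 10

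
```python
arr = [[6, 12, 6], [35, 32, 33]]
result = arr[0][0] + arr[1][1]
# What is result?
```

Trace (tracking result):
arr = [[6, 12, 6], [35, 32, 33]]  # -> arr = [[6, 12, 6], [35, 32, 33]]
result = arr[0][0] + arr[1][1]  # -> result = 38

Answer: 38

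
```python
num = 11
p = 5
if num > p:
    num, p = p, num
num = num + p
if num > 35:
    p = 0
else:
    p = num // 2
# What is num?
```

Answer: 16

Derivation:
Trace (tracking num):
num = 11  # -> num = 11
p = 5  # -> p = 5
if num > p:  # condition is True
    num, p = (p, num)  # -> num = 5, p = 11
num = num + p  # -> num = 16
if num > 35:  # condition is False
else:
    p = num // 2  # -> p = 8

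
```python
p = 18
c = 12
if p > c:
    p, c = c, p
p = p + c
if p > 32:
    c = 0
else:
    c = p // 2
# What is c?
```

Answer: 15

Derivation:
Trace (tracking c):
p = 18  # -> p = 18
c = 12  # -> c = 12
if p > c:  # condition is True
    p, c = (c, p)  # -> p = 12, c = 18
p = p + c  # -> p = 30
if p > 32:  # condition is False
else:
    c = p // 2  # -> c = 15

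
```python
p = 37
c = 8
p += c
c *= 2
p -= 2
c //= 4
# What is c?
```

Answer: 4

Derivation:
Trace (tracking c):
p = 37  # -> p = 37
c = 8  # -> c = 8
p += c  # -> p = 45
c *= 2  # -> c = 16
p -= 2  # -> p = 43
c //= 4  # -> c = 4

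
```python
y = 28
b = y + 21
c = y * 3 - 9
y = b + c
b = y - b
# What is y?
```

Trace (tracking y):
y = 28  # -> y = 28
b = y + 21  # -> b = 49
c = y * 3 - 9  # -> c = 75
y = b + c  # -> y = 124
b = y - b  # -> b = 75

Answer: 124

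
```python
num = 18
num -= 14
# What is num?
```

Answer: 4

Derivation:
Trace (tracking num):
num = 18  # -> num = 18
num -= 14  # -> num = 4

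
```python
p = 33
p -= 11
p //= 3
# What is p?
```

Trace (tracking p):
p = 33  # -> p = 33
p -= 11  # -> p = 22
p //= 3  # -> p = 7

Answer: 7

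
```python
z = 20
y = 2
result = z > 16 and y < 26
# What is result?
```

Answer: True

Derivation:
Trace (tracking result):
z = 20  # -> z = 20
y = 2  # -> y = 2
result = z > 16 and y < 26  # -> result = True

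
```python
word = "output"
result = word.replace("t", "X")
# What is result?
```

Answer: 'ouXpuX'

Derivation:
Trace (tracking result):
word = 'output'  # -> word = 'output'
result = word.replace('t', 'X')  # -> result = 'ouXpuX'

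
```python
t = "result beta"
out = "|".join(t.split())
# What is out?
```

Trace (tracking out):
t = 'result beta'  # -> t = 'result beta'
out = '|'.join(t.split())  # -> out = 'result|beta'

Answer: 'result|beta'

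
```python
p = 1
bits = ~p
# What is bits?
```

Trace (tracking bits):
p = 1  # -> p = 1
bits = ~p  # -> bits = -2

Answer: -2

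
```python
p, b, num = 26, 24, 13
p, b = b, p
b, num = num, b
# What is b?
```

Trace (tracking b):
p, b, num = (26, 24, 13)  # -> p = 26, b = 24, num = 13
p, b = (b, p)  # -> p = 24, b = 26
b, num = (num, b)  # -> b = 13, num = 26

Answer: 13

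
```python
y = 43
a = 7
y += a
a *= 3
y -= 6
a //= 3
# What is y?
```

Trace (tracking y):
y = 43  # -> y = 43
a = 7  # -> a = 7
y += a  # -> y = 50
a *= 3  # -> a = 21
y -= 6  # -> y = 44
a //= 3  # -> a = 7

Answer: 44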